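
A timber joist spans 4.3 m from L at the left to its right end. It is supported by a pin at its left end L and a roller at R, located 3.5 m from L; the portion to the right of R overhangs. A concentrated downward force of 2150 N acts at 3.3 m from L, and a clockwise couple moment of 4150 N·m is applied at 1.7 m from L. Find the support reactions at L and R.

L_x = 0, L_y = -1063 N, R_y = 3213 N

Taking moments about L: R_y·3.5 − 2150·3.3 − 4150 = 0 → R_y = 11245/3.5 = 3212.86 ≈ 3213 N.
ΣF_y = 0: L_y + 3212.86 − 2150 = 0 → L_y = -1063 N.
ΣF_x = 0: no horizontal applied forces, so L_x = 0.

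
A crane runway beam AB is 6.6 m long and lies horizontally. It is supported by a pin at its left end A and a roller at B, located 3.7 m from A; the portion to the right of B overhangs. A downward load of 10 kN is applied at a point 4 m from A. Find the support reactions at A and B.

ΣM about A: B_y·3.7 − 10·4 = 0 → B_y = 40/3.7 = 10.8108 ≈ 10.81 kN.
ΣF_y = 0: A_y + 10.8108 − 10 = 0 → A_y = -0.8108 kN.
ΣF_x = 0: no horizontal applied forces, so A_x = 0.

A_x = 0, A_y = -0.8108 kN, B_y = 10.81 kN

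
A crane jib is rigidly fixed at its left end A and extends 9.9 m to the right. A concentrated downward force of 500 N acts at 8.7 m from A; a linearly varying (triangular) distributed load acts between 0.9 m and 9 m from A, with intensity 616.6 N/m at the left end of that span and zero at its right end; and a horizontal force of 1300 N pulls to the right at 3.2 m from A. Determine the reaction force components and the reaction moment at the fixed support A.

A_x = -1300 N, A_y = 2997 N, M_A = 13340 N·m

Resultant of the triangular load: ½ × 616.6 × 8.1 = 2497.23 N, acting at 3.6 m from A (one-third of the span from the peak).
ΣF_x = 0: A_x + 1300 = 0 → A_x = -1300 N.
ΣF_y = 0: A_y − 500 − ½·616.6·8.1 = 0 → A_y = 2997 N.
ΣM about A: M_A − 500·8.7 − (½·616.6·8.1)·3.6 = 0 → M_A = 13340 N·m.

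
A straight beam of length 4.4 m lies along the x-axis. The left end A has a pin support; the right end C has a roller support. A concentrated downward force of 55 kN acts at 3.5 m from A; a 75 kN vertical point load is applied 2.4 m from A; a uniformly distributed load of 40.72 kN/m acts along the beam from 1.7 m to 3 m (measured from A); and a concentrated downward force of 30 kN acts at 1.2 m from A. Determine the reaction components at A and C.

Resultant of the distributed load: 40.72 × 1.3 = 52.936 kN at 2.35 m from A.
Moments about A: C_y·4.4 − 55·3.5 − 75·2.4 − (40.72·1.3)·2.35 − 30·1.2 = 0 → C_y = 532.8996/4.4 = 121.114 ≈ 121.1 kN.
ΣF_y = 0: A_y + 121.114 − 55 − 75 − 40.72·1.3 − 30 = 0 → A_y = 91.82 kN.
ΣF_x = 0: no horizontal applied forces, so A_x = 0.

A_x = 0, A_y = 91.82 kN, C_y = 121.1 kN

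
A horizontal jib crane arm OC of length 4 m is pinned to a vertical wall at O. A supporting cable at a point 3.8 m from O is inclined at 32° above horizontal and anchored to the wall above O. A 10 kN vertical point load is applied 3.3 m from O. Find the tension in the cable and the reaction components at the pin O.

T = 16.39 kN, O_x = 13.90 kN, O_y = 1.316 kN

ΣM about O: T·sin32°·3.8 − 10·3.3 = 0 → T = 33/(3.8·0.529919) = 16.3878 ≈ 16.39 kN.
ΣF_x = 0: O_x − T·cos32° = 0 → O_x = 16.3878 × 0.848048 = 13.90 kN.
ΣF_y = 0: O_y + T·sin32° − 10 = 0 → O_y = 10 − 16.3878 × 0.529919 = 1.316 kN.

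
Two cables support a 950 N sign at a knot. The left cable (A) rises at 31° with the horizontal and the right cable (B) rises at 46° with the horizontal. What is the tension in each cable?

ΣF_x = 0: −T_A·cos31° + T_B·cos46° = 0 → T_B = 1.23394·T_A.
ΣF_y = 0: T_A·sin31° + T_B·sin46° = 950.
Substitute: T_A·(0.515038 + 1.23394·0.71934) = 950 → T_A = 677.284 ≈ 677.3 N.
Then T_B = 1.23394 × 677.284 = 835.7 N.

T_A = 677.3 N, T_B = 835.7 N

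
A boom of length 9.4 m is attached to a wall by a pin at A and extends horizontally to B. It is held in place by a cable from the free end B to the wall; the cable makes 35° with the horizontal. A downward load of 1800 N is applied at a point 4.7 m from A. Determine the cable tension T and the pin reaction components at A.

ΣM about A: T·sin35°·9.4 − 1800·4.7 = 0 → T = 8460/(9.4·0.573576) = 1569.1 ≈ 1569 N.
ΣF_x = 0: A_x − T·cos35° = 0 → A_x = 1569.1 × 0.819152 = 1285 N.
ΣF_y = 0: A_y + T·sin35° − 1800 = 0 → A_y = 1800 − 1569.1 × 0.573576 = 900.0 N.

T = 1569 N, A_x = 1285 N, A_y = 900.0 N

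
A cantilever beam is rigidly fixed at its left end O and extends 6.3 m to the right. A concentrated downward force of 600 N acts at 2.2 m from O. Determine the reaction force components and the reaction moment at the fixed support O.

ΣF_x = 0: O_x = 0.
ΣF_y = 0: O_y − 600 = 0 → O_y = 600.0 N.
ΣM about O: M_O − 600·2.2 = 0 → M_O = 1320 N·m.

O_x = 0, O_y = 600.0 N, M_O = 1320 N·m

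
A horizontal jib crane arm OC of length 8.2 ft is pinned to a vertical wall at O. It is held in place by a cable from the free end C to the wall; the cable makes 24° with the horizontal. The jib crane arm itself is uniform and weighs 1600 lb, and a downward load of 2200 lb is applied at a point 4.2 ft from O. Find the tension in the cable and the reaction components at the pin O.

T = 4737 lb, O_x = 4328 lb, O_y = 1873 lb

ΣM about O: T·sin24°·8.2 − 1600·4.1 − 2200·4.2 = 0 → T = 15800/(8.2·0.406737) = 4737.29 ≈ 4737 lb.
ΣF_x = 0: O_x − T·cos24° = 0 → O_x = 4737.29 × 0.913545 = 4328 lb.
ΣF_y = 0: O_y + T·sin24° − 1600 − 2200 = 0 → O_y = 3800 − 4737.29 × 0.406737 = 1873 lb.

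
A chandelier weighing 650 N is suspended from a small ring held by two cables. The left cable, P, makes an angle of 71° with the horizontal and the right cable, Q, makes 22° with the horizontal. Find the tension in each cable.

ΣF_x = 0: −T_P·cos71° + T_Q·cos22° = 0 → T_Q = 0.351137·T_P.
ΣF_y = 0: T_P·sin71° + T_Q·sin22° = 650.
Substitute: T_P·(0.945519 + 0.351137·0.374607) = 650 → T_P = 603.496 ≈ 603.5 N.
Then T_Q = 0.351137 × 603.496 = 211.9 N.

T_P = 603.5 N, T_Q = 211.9 N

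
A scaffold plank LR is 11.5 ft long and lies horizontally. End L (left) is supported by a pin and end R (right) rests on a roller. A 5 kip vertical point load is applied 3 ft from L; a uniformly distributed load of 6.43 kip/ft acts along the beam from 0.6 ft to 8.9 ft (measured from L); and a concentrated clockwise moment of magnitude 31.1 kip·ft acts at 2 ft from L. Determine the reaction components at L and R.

L_x = 0, L_y = 32.32 kip, R_y = 26.05 kip

Resultant of the distributed load: 6.43 × 8.3 = 53.369 kip at 4.75 ft from L.
Moments about L: R_y·11.5 − 5·3 − (6.43·8.3)·4.75 − 31.1 = 0 → R_y = 299.60275/11.5 = 26.0524 ≈ 26.05 kip.
ΣF_y = 0: L_y + 26.0524 − 5 − 6.43·8.3 = 0 → L_y = 32.32 kip.
ΣF_x = 0: no horizontal applied forces, so L_x = 0.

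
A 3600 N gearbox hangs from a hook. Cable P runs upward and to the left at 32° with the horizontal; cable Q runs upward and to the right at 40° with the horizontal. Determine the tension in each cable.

T_P = 2900 N, T_Q = 3210 N

ΣF_x = 0: −T_P·cos32° + T_Q·cos40° = 0 → T_Q = 1.10705·T_P.
ΣF_y = 0: T_P·sin32° + T_Q·sin40° = 3600.
Substitute: T_P·(0.529919 + 1.10705·0.642788) = 3600 → T_P = 2899.68 ≈ 2900 N.
Then T_Q = 1.10705 × 2899.68 = 3210 N.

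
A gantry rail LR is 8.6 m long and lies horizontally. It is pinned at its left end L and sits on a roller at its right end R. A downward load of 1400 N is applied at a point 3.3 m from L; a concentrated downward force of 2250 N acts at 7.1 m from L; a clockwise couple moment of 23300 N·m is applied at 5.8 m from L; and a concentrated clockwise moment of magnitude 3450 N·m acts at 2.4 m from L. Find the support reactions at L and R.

L_x = 0, L_y = -1855 N, R_y = 5505 N

ΣM about L: R_y·8.6 − 1400·3.3 − 2250·7.1 − 23300 − 3450 = 0 → R_y = 47345/8.6 = 5505.23 ≈ 5505 N.
ΣF_y = 0: L_y + 5505.23 − 1400 − 2250 = 0 → L_y = -1855 N.
ΣF_x = 0: no horizontal applied forces, so L_x = 0.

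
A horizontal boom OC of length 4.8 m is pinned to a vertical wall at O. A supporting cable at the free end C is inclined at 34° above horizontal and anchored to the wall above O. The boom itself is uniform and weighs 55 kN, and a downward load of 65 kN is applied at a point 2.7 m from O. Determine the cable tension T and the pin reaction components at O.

T = 114.6 kN, O_x = 94.98 kN, O_y = 55.94 kN

ΣM about O: T·sin34°·4.8 − 55·2.4 − 65·2.7 = 0 → T = 307.5/(4.8·0.559193) = 114.562 ≈ 114.6 kN.
ΣF_x = 0: O_x − T·cos34° = 0 → O_x = 114.562 × 0.829038 = 94.98 kN.
ΣF_y = 0: O_y + T·sin34° − 55 − 65 = 0 → O_y = 120 − 114.562 × 0.559193 = 55.94 kN.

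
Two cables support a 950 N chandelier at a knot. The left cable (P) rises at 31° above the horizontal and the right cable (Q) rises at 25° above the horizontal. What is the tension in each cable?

ΣF_x = 0: −T_P·cos31° + T_Q·cos25° = 0 → T_Q = 0.945779·T_P.
ΣF_y = 0: T_P·sin31° + T_Q·sin25° = 950.
Substitute: T_P·(0.515038 + 0.945779·0.422618) = 950 → T_P = 1038.55 ≈ 1039 N.
Then T_Q = 0.945779 × 1038.55 = 982.2 N.

T_P = 1039 N, T_Q = 982.2 N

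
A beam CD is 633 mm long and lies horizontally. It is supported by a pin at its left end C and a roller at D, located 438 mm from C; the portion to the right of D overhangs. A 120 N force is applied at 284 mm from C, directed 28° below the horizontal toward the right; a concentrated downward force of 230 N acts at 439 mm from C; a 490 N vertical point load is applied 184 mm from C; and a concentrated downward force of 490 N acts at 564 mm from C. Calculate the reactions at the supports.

Moments about C: D_y·438 − 120·sin28°·284 − 230·439 − 490·184 − 490·564 = 0 → D_y = 483490/438 = 1103.86 ≈ 1104 N.
ΣF_y = 0: C_y + 1103.86 − 120·sin28° − 230 − 490 − 490 = 0 → C_y = 162.5 N.
ΣF_x = 0: C_x + 120·cos28° = 0 → C_x = -106.0 N.

C_x = -106.0 N, C_y = 162.5 N, D_y = 1104 N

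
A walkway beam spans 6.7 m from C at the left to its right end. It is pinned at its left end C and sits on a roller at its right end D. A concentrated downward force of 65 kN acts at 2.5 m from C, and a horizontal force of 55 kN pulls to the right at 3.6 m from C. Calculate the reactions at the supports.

ΣM about C: D_y·6.7 − 65·2.5 = 0 → D_y = 162.5/6.7 = 24.2537 ≈ 24.25 kN.
ΣF_y = 0: C_y + 24.2537 − 65 = 0 → C_y = 40.75 kN.
ΣF_x = 0: C_x + 55 = 0 → C_x = -55.00 kN.

C_x = -55.00 kN, C_y = 40.75 kN, D_y = 24.25 kN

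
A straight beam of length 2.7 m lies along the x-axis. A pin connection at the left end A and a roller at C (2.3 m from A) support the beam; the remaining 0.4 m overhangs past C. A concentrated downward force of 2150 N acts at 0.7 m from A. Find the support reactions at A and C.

Moments about A: C_y·2.3 − 2150·0.7 = 0 → C_y = 1505/2.3 = 654.348 ≈ 654.3 N.
ΣF_y = 0: A_y + 654.348 − 2150 = 0 → A_y = 1496 N.
ΣF_x = 0: no horizontal applied forces, so A_x = 0.

A_x = 0, A_y = 1496 N, C_y = 654.3 N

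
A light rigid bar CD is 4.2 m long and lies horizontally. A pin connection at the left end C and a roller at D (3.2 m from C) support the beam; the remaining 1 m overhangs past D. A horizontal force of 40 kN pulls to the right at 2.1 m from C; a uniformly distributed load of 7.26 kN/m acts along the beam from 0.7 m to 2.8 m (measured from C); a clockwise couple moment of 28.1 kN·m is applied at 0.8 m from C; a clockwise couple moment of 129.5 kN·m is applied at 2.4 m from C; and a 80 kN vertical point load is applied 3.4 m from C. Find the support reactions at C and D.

Resultant of the distributed load: 7.26 × 2.1 = 15.246 kN at 1.75 m from C.
Taking moments about C: D_y·3.2 − (7.26·2.1)·1.75 − 28.1 − 129.5 − 80·3.4 = 0 → D_y = 456.2805/3.2 = 142.588 ≈ 142.6 kN.
ΣF_y = 0: C_y + 142.588 − 7.26·2.1 − 80 = 0 → C_y = -47.34 kN.
ΣF_x = 0: C_x + 40 = 0 → C_x = -40.00 kN.

C_x = -40.00 kN, C_y = -47.34 kN, D_y = 142.6 kN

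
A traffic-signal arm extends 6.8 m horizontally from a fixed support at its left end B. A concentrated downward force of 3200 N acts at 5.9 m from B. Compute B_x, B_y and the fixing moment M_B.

ΣF_x = 0: B_x = 0.
ΣF_y = 0: B_y − 3200 = 0 → B_y = 3200 N.
ΣM about B: M_B − 3200·5.9 = 0 → M_B = 18880 N·m.

B_x = 0, B_y = 3200 N, M_B = 18880 N·m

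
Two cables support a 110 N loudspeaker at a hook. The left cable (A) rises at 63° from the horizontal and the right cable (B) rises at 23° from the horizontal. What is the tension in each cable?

ΣF_x = 0: −T_A·cos63° + T_B·cos23° = 0 → T_B = 0.493197·T_A.
ΣF_y = 0: T_A·sin63° + T_B·sin23° = 110.
Substitute: T_A·(0.891007 + 0.493197·0.390731) = 110 → T_A = 101.503 ≈ 101.5 N.
Then T_B = 0.493197 × 101.503 = 50.06 N.

T_A = 101.5 N, T_B = 50.06 N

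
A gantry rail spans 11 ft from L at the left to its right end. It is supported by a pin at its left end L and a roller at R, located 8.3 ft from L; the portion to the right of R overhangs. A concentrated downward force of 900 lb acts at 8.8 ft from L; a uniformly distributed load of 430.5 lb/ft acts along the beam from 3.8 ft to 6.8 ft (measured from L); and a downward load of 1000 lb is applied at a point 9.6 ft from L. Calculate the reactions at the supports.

L_x = 0, L_y = 256.0 lb, R_y = 2936 lb

Resultant of the distributed load: 430.5 × 3 = 1291.5 lb at 5.3 ft from L.
Taking moments about L: R_y·8.3 − 900·8.8 − (430.5·3)·5.3 − 1000·9.6 = 0 → R_y = 24364.95/8.3 = 2935.54 ≈ 2936 lb.
ΣF_y = 0: L_y + 2935.54 − 900 − 430.5·3 − 1000 = 0 → L_y = 256.0 lb.
ΣF_x = 0: no horizontal applied forces, so L_x = 0.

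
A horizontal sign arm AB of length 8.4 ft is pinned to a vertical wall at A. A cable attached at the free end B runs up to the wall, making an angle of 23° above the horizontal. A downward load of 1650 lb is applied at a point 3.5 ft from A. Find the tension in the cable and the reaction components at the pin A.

ΣM about A: T·sin23°·8.4 − 1650·3.5 = 0 → T = 5775/(8.4·0.390731) = 1759.52 ≈ 1760 lb.
ΣF_x = 0: A_x − T·cos23° = 0 → A_x = 1759.52 × 0.920505 = 1620 lb.
ΣF_y = 0: A_y + T·sin23° − 1650 = 0 → A_y = 1650 − 1759.52 × 0.390731 = 962.5 lb.

T = 1760 lb, A_x = 1620 lb, A_y = 962.5 lb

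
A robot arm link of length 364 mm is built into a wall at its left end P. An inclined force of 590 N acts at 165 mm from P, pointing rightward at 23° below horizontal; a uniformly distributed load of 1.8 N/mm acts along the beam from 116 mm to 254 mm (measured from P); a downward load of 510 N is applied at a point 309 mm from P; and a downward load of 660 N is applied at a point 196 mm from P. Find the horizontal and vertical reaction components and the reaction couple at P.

Resultant of the distributed load: 1.8 × 138 = 248.4 N at 185 mm from P.
ΣF_x = 0: P_x + 590·cos23° = 0 → P_x = -543.1 N.
ΣF_y = 0: P_y − 590·sin23° − 1.8·138 − 510 − 660 = 0 → P_y = 1649 N.
ΣM about P: M_P − 590·sin23°·165 − (1.8·138)·185 − 510·309 − 660·196 = 0 → M_P = 370900 N·mm.

P_x = -543.1 N, P_y = 1649 N, M_P = 370900 N·mm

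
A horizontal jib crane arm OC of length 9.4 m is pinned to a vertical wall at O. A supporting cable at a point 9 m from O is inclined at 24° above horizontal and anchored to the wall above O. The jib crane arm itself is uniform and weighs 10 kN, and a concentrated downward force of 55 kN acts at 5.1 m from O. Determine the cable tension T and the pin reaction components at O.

T = 89.47 kN, O_x = 81.73 kN, O_y = 28.61 kN

ΣM about O: T·sin24°·9 − 10·4.7 − 55·5.1 = 0 → T = 327.5/(9·0.406737) = 89.4654 ≈ 89.47 kN.
ΣF_x = 0: O_x − T·cos24° = 0 → O_x = 89.4654 × 0.913545 = 81.73 kN.
ΣF_y = 0: O_y + T·sin24° − 10 − 55 = 0 → O_y = 65 − 89.4654 × 0.406737 = 28.61 kN.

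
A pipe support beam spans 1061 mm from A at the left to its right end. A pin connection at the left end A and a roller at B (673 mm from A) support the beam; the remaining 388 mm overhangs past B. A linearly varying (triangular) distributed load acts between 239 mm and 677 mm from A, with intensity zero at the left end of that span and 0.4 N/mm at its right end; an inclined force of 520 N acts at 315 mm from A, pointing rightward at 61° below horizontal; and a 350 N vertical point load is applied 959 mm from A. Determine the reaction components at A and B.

A_x = -252.1 N, A_y = 111.7 N, B_y = 780.7 N

Resultant of the triangular load: ½ × 0.4 × 438 = 87.6 N, acting at 531 mm from A (one-third of the span from the peak).
Taking moments about A: B_y·673 − (½·0.4·438)·531 − 520·sin61°·315 − 350·959 = 0 → B_y = 525428/673 = 780.725 ≈ 780.7 N.
ΣF_y = 0: A_y + 780.725 − ½·0.4·438 − 520·sin61° − 350 = 0 → A_y = 111.7 N.
ΣF_x = 0: A_x + 520·cos61° = 0 → A_x = -252.1 N.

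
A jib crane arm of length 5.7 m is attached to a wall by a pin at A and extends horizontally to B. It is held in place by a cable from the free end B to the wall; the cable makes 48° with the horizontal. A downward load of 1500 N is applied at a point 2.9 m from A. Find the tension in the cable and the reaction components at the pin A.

T = 1027 N, A_x = 687.2 N, A_y = 736.8 N

ΣM about A: T·sin48°·5.7 − 1500·2.9 = 0 → T = 4350/(5.7·0.743145) = 1026.93 ≈ 1027 N.
ΣF_x = 0: A_x − T·cos48° = 0 → A_x = 1026.93 × 0.669131 = 687.2 N.
ΣF_y = 0: A_y + T·sin48° − 1500 = 0 → A_y = 1500 − 1026.93 × 0.743145 = 736.8 N.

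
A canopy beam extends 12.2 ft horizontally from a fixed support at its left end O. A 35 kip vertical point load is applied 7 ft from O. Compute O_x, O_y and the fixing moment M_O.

ΣF_x = 0: O_x = 0.
ΣF_y = 0: O_y − 35 = 0 → O_y = 35.00 kip.
ΣM about O: M_O − 35·7 = 0 → M_O = 245.0 kip·ft.

O_x = 0, O_y = 35.00 kip, M_O = 245.0 kip·ft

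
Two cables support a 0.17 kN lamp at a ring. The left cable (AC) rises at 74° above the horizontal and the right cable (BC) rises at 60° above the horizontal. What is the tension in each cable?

ΣF_x = 0: −T_AC·cos74° + T_BC·cos60° = 0 → T_BC = 0.551275·T_AC.
ΣF_y = 0: T_AC·sin74° + T_BC·sin60° = 0.17.
Substitute: T_AC·(0.961262 + 0.551275·0.866025) = 0.17 → T_AC = 0.118164 ≈ 0.1182 kN.
Then T_BC = 0.551275 × 0.118164 = 0.06514 kN.

T_AC = 0.1182 kN, T_BC = 0.06514 kN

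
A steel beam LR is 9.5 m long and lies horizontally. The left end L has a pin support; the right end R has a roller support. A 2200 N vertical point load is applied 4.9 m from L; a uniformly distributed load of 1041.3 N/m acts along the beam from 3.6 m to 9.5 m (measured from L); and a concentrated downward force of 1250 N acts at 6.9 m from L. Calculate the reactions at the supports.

Resultant of the distributed load: 1041.3 × 5.9 = 6143.67 N at 6.55 m from L.
Moments about L: R_y·9.5 − 2200·4.9 − (1041.3·5.9)·6.55 − 1250·6.9 = 0 → R_y = 59646.0385/9.5 = 6278.53 ≈ 6279 N.
ΣF_y = 0: L_y + 6278.53 − 2200 − 1041.3·5.9 − 1250 = 0 → L_y = 3315 N.
ΣF_x = 0: no horizontal applied forces, so L_x = 0.

L_x = 0, L_y = 3315 N, R_y = 6279 N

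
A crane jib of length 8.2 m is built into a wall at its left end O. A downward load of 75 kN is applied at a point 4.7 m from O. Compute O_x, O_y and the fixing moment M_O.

ΣF_x = 0: O_x = 0.
ΣF_y = 0: O_y − 75 = 0 → O_y = 75.00 kN.
ΣM about O: M_O − 75·4.7 = 0 → M_O = 352.5 kN·m.

O_x = 0, O_y = 75.00 kN, M_O = 352.5 kN·m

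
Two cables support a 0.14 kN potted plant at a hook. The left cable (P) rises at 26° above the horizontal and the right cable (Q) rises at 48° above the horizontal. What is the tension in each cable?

ΣF_x = 0: −T_P·cos26° + T_Q·cos48° = 0 → T_Q = 1.34323·T_P.
ΣF_y = 0: T_P·sin26° + T_Q·sin48° = 0.14.
Substitute: T_P·(0.438371 + 1.34323·0.743145) = 0.14 → T_P = 0.0974533 ≈ 0.09745 kN.
Then T_Q = 1.34323 × 0.0974533 = 0.1309 kN.

T_P = 0.09745 kN, T_Q = 0.1309 kN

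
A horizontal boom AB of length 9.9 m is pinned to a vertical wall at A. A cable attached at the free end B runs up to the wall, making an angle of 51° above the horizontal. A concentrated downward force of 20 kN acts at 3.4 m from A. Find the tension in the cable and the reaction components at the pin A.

T = 8.838 kN, A_x = 5.562 kN, A_y = 13.13 kN

ΣM about A: T·sin51°·9.9 − 20·3.4 = 0 → T = 68/(9.9·0.777146) = 8.83835 ≈ 8.838 kN.
ΣF_x = 0: A_x − T·cos51° = 0 → A_x = 8.83835 × 0.62932 = 5.562 kN.
ΣF_y = 0: A_y + T·sin51° − 20 = 0 → A_y = 20 − 8.83835 × 0.777146 = 13.13 kN.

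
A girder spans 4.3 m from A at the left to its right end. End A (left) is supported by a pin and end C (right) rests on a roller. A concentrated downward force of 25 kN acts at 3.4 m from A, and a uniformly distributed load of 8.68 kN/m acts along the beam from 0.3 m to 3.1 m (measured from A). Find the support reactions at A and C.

Resultant of the distributed load: 8.68 × 2.8 = 24.304 kN at 1.7 m from A.
Moments about A: C_y·4.3 − 25·3.4 − (8.68·2.8)·1.7 = 0 → C_y = 126.3168/4.3 = 29.376 ≈ 29.38 kN.
ΣF_y = 0: A_y + 29.376 − 25 − 8.68·2.8 = 0 → A_y = 19.93 kN.
ΣF_x = 0: no horizontal applied forces, so A_x = 0.

A_x = 0, A_y = 19.93 kN, C_y = 29.38 kN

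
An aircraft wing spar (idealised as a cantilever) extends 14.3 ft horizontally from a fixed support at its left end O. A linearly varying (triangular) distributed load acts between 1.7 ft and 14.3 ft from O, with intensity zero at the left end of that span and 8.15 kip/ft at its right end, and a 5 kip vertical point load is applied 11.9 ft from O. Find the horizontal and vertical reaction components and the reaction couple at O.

O_x = 0, O_y = 56.35 kip, M_O = 578.1 kip·ft

Resultant of the triangular load: ½ × 8.15 × 12.6 = 51.345 kip, acting at 10.1 ft from O (one-third of the span from the peak).
ΣF_x = 0: O_x = 0.
ΣF_y = 0: O_y − ½·8.15·12.6 − 5 = 0 → O_y = 56.35 kip.
ΣM about O: M_O − (½·8.15·12.6)·10.1 − 5·11.9 = 0 → M_O = 578.1 kip·ft.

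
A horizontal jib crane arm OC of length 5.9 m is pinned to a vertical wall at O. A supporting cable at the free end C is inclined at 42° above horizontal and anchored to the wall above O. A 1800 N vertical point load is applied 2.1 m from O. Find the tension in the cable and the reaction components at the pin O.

T = 957.5 N, O_x = 711.5 N, O_y = 1159 N

ΣM about O: T·sin42°·5.9 − 1800·2.1 = 0 → T = 3780/(5.9·0.669131) = 957.478 ≈ 957.5 N.
ΣF_x = 0: O_x − T·cos42° = 0 → O_x = 957.478 × 0.743145 = 711.5 N.
ΣF_y = 0: O_y + T·sin42° − 1800 = 0 → O_y = 1800 − 957.478 × 0.669131 = 1159 N.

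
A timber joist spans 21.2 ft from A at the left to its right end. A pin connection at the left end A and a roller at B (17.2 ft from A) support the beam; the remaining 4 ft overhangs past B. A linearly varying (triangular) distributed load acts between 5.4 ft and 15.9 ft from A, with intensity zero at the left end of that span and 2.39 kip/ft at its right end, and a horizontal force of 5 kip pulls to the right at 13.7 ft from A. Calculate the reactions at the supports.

A_x = -5.000 kip, A_y = 3.502 kip, B_y = 9.046 kip

Resultant of the triangular load: ½ × 2.39 × 10.5 = 12.5475 kip, acting at 12.4 ft from A (one-third of the span from the peak).
ΣM about A: B_y·17.2 − (½·2.39·10.5)·12.4 = 0 → B_y = 155.589/17.2 = 9.04587 ≈ 9.046 kip.
ΣF_y = 0: A_y + 9.04587 − ½·2.39·10.5 = 0 → A_y = 3.502 kip.
ΣF_x = 0: A_x + 5 = 0 → A_x = -5.000 kip.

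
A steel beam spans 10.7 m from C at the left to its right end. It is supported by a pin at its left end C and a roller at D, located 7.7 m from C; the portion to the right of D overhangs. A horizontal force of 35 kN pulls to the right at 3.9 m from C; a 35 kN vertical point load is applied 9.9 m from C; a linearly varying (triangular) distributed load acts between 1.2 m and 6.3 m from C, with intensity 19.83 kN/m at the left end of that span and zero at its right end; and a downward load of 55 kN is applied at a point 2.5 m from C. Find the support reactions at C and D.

Resultant of the triangular load: ½ × 19.83 × 5.1 = 50.5665 kN, acting at 2.9 m from C (one-third of the span from the peak).
ΣM about C: D_y·7.7 − 35·9.9 − (½·19.83·5.1)·2.9 − 55·2.5 = 0 → D_y = 630.64285/7.7 = 81.9017 ≈ 81.90 kN.
ΣF_y = 0: C_y + 81.9017 − 35 − ½·19.83·5.1 − 55 = 0 → C_y = 58.66 kN.
ΣF_x = 0: C_x + 35 = 0 → C_x = -35.00 kN.

C_x = -35.00 kN, C_y = 58.66 kN, D_y = 81.90 kN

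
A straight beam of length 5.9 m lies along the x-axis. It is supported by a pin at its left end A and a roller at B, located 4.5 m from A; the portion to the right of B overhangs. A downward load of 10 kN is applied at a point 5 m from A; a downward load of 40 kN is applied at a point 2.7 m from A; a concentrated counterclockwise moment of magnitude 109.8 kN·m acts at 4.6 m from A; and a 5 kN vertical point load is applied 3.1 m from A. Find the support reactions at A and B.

ΣM about A: B_y·4.5 − 10·5 − 40·2.7 + 109.8 − 5·3.1 = 0 → B_y = 63.7/4.5 = 14.1556 ≈ 14.16 kN.
ΣF_y = 0: A_y + 14.1556 − 10 − 40 − 5 = 0 → A_y = 40.84 kN.
ΣF_x = 0: no horizontal applied forces, so A_x = 0.

A_x = 0, A_y = 40.84 kN, B_y = 14.16 kN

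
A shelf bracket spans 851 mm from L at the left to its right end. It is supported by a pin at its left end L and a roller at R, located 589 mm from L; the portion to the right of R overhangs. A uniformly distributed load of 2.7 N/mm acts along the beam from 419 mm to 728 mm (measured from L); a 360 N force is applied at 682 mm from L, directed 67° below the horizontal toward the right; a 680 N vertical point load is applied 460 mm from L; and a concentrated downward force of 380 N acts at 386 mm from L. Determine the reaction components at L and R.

L_x = -140.7 N, L_y = 249.5 N, R_y = 1976 N

Resultant of the distributed load: 2.7 × 309 = 834.3 N at 573.5 mm from L.
ΣM about L: R_y·589 − (2.7·309)·573.5 − 360·sin67°·682 − 680·460 − 380·386 = 0 → R_y = 1163950/589 = 1976.15 ≈ 1976 N.
ΣF_y = 0: L_y + 1976.15 − 2.7·309 − 360·sin67° − 680 − 380 = 0 → L_y = 249.5 N.
ΣF_x = 0: L_x + 360·cos67° = 0 → L_x = -140.7 N.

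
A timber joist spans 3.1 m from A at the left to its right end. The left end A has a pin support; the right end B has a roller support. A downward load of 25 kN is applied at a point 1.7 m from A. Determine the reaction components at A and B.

A_x = 0, A_y = 11.29 kN, B_y = 13.71 kN

Moments about A: B_y·3.1 − 25·1.7 = 0 → B_y = 42.5/3.1 = 13.7097 ≈ 13.71 kN.
ΣF_y = 0: A_y + 13.7097 − 25 = 0 → A_y = 11.29 kN.
ΣF_x = 0: no horizontal applied forces, so A_x = 0.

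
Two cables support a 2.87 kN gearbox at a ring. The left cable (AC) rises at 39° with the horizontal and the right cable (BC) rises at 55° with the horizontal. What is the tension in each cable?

T_AC = 1.650 kN, T_BC = 2.236 kN

ΣF_x = 0: −T_AC·cos39° + T_BC·cos55° = 0 → T_BC = 1.35491·T_AC.
ΣF_y = 0: T_AC·sin39° + T_BC·sin55° = 2.87.
Substitute: T_AC·(0.62932 + 1.35491·0.819152) = 2.87 → T_AC = 1.65019 ≈ 1.650 kN.
Then T_BC = 1.35491 × 1.65019 = 2.236 kN.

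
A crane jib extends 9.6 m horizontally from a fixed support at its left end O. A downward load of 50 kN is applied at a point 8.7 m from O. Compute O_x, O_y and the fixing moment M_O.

O_x = 0, O_y = 50.00 kN, M_O = 435.0 kN·m

ΣF_x = 0: O_x = 0.
ΣF_y = 0: O_y − 50 = 0 → O_y = 50.00 kN.
ΣM about O: M_O − 50·8.7 = 0 → M_O = 435.0 kN·m.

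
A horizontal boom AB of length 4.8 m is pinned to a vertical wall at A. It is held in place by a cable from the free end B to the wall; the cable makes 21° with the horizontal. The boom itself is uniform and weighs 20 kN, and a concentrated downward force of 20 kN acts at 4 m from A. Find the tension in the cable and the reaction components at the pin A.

ΣM about A: T·sin21°·4.8 − 20·2.4 − 20·4 = 0 → T = 128/(4.8·0.358368) = 74.4114 ≈ 74.41 kN.
ΣF_x = 0: A_x − T·cos21° = 0 → A_x = 74.4114 × 0.93358 = 69.47 kN.
ΣF_y = 0: A_y + T·sin21° − 20 − 20 = 0 → A_y = 40 − 74.4114 × 0.358368 = 13.33 kN.

T = 74.41 kN, A_x = 69.47 kN, A_y = 13.33 kN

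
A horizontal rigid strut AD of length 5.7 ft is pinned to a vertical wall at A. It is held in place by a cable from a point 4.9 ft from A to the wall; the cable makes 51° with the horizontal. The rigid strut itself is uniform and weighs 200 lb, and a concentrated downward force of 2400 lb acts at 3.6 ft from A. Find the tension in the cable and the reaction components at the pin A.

T = 2419 lb, A_x = 1522 lb, A_y = 720.4 lb

ΣM about A: T·sin51°·4.9 − 200·2.85 − 2400·3.6 = 0 → T = 9210/(4.9·0.777146) = 2418.58 ≈ 2419 lb.
ΣF_x = 0: A_x − T·cos51° = 0 → A_x = 2418.58 × 0.62932 = 1522 lb.
ΣF_y = 0: A_y + T·sin51° − 200 − 2400 = 0 → A_y = 2600 − 2418.58 × 0.777146 = 720.4 lb.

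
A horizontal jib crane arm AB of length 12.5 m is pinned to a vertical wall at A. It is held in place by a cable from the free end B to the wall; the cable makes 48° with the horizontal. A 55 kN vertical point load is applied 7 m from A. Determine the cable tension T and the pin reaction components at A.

T = 41.45 kN, A_x = 27.73 kN, A_y = 24.20 kN

ΣM about A: T·sin48°·12.5 − 55·7 = 0 → T = 385/(12.5·0.743145) = 41.4455 ≈ 41.45 kN.
ΣF_x = 0: A_x − T·cos48° = 0 → A_x = 41.4455 × 0.669131 = 27.73 kN.
ΣF_y = 0: A_y + T·sin48° − 55 = 0 → A_y = 55 − 41.4455 × 0.743145 = 24.20 kN.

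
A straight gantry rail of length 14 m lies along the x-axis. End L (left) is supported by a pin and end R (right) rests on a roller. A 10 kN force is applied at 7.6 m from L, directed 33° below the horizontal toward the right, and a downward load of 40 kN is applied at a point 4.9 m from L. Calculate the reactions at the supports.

ΣM about L: R_y·14 − 10·sin33°·7.6 − 40·4.9 = 0 → R_y = 237.393/14 = 16.9566 ≈ 16.96 kN.
ΣF_y = 0: L_y + 16.9566 − 10·sin33° − 40 = 0 → L_y = 28.49 kN.
ΣF_x = 0: L_x + 10·cos33° = 0 → L_x = -8.387 kN.

L_x = -8.387 kN, L_y = 28.49 kN, R_y = 16.96 kN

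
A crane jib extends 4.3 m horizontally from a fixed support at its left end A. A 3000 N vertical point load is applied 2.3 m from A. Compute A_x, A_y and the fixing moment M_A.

A_x = 0, A_y = 3000 N, M_A = 6900 N·m

ΣF_x = 0: A_x = 0.
ΣF_y = 0: A_y − 3000 = 0 → A_y = 3000 N.
ΣM about A: M_A − 3000·2.3 = 0 → M_A = 6900 N·m.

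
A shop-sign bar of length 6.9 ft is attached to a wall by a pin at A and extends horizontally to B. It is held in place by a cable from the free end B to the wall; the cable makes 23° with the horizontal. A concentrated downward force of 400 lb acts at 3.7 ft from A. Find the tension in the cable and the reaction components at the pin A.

ΣM about A: T·sin23°·6.9 − 400·3.7 = 0 → T = 1480/(6.9·0.390731) = 548.952 ≈ 549.0 lb.
ΣF_x = 0: A_x − T·cos23° = 0 → A_x = 548.952 × 0.920505 = 505.3 lb.
ΣF_y = 0: A_y + T·sin23° − 400 = 0 → A_y = 400 − 548.952 × 0.390731 = 185.5 lb.

T = 549.0 lb, A_x = 505.3 lb, A_y = 185.5 lb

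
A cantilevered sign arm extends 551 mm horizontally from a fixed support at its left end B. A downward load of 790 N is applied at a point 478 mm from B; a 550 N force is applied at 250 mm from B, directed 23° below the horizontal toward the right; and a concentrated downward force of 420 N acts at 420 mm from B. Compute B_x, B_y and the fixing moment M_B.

B_x = -506.3 N, B_y = 1425 N, M_B = 607700 N·mm

ΣF_x = 0: B_x + 550·cos23° = 0 → B_x = -506.3 N.
ΣF_y = 0: B_y − 790 − 550·sin23° − 420 = 0 → B_y = 1425 N.
ΣM about B: M_B − 790·478 − 550·sin23°·250 − 420·420 = 0 → M_B = 607700 N·mm.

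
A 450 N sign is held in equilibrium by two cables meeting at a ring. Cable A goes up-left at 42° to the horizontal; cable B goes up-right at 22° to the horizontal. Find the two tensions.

ΣF_x = 0: −T_A·cos42° + T_B·cos22° = 0 → T_B = 0.801508·T_A.
ΣF_y = 0: T_A·sin42° + T_B·sin22° = 450.
Substitute: T_A·(0.669131 + 0.801508·0.374607) = 450 → T_A = 464.214 ≈ 464.2 N.
Then T_B = 0.801508 × 464.214 = 372.1 N.

T_A = 464.2 N, T_B = 372.1 N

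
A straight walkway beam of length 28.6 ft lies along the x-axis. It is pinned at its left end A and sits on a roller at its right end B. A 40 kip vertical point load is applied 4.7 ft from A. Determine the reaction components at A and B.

Moments about A: B_y·28.6 − 40·4.7 = 0 → B_y = 188/28.6 = 6.57343 ≈ 6.573 kip.
ΣF_y = 0: A_y + 6.57343 − 40 = 0 → A_y = 33.43 kip.
ΣF_x = 0: no horizontal applied forces, so A_x = 0.

A_x = 0, A_y = 33.43 kip, B_y = 6.573 kip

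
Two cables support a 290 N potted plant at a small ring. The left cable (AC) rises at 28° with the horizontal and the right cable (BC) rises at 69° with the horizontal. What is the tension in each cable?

T_AC = 104.7 N, T_BC = 258.0 N

ΣF_x = 0: −T_AC·cos28° + T_BC·cos69° = 0 → T_BC = 2.4638·T_AC.
ΣF_y = 0: T_AC·sin28° + T_BC·sin69° = 290.
Substitute: T_AC·(0.469472 + 2.4638·0.93358) = 290 → T_AC = 104.707 ≈ 104.7 N.
Then T_BC = 2.4638 × 104.707 = 258.0 N.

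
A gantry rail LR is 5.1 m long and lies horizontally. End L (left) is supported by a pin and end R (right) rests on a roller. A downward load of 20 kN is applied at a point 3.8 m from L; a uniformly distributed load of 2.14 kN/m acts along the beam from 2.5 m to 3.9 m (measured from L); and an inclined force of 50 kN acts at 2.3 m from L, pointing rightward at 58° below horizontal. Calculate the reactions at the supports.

Resultant of the distributed load: 2.14 × 1.4 = 2.996 kN at 3.2 m from L.
ΣM about L: R_y·5.1 − 20·3.8 − (2.14·1.4)·3.2 − 50·sin58°·2.3 = 0 → R_y = 183.113/5.1 = 35.9045 ≈ 35.90 kN.
ΣF_y = 0: L_y + 35.9045 − 20 − 2.14·1.4 − 50·sin58° = 0 → L_y = 29.49 kN.
ΣF_x = 0: L_x + 50·cos58° = 0 → L_x = -26.50 kN.

L_x = -26.50 kN, L_y = 29.49 kN, R_y = 35.90 kN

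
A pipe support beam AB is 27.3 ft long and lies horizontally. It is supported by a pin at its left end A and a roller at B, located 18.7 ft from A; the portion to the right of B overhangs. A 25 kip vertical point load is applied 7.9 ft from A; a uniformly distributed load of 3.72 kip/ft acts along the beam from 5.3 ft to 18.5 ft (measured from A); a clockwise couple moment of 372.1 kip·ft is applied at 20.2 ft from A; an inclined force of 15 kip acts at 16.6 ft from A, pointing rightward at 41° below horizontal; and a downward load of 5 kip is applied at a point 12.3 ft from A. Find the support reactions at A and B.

Resultant of the distributed load: 3.72 × 13.2 = 49.104 kip at 11.9 ft from A.
Taking moments about A: B_y·18.7 − 25·7.9 − (3.72·13.2)·11.9 − 372.1 − 15·sin41°·16.6 − 5·12.3 = 0 → B_y = 1378.8/18.7 = 73.7326 ≈ 73.73 kip.
ΣF_y = 0: A_y + 73.7326 − 25 − 3.72·13.2 − 15·sin41° − 5 = 0 → A_y = 15.21 kip.
ΣF_x = 0: A_x + 15·cos41° = 0 → A_x = -11.32 kip.

A_x = -11.32 kip, A_y = 15.21 kip, B_y = 73.73 kip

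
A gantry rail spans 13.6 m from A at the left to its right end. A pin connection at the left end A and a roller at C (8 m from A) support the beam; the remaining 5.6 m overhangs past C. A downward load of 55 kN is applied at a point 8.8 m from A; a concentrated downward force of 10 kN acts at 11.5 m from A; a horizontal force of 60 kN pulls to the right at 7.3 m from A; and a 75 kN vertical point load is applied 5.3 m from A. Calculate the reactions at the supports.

ΣM about A: C_y·8 − 55·8.8 − 10·11.5 − 75·5.3 = 0 → C_y = 996.5/8 = 124.562 ≈ 124.6 kN.
ΣF_y = 0: A_y + 124.562 − 55 − 10 − 75 = 0 → A_y = 15.44 kN.
ΣF_x = 0: A_x + 60 = 0 → A_x = -60.00 kN.

A_x = -60.00 kN, A_y = 15.44 kN, C_y = 124.6 kN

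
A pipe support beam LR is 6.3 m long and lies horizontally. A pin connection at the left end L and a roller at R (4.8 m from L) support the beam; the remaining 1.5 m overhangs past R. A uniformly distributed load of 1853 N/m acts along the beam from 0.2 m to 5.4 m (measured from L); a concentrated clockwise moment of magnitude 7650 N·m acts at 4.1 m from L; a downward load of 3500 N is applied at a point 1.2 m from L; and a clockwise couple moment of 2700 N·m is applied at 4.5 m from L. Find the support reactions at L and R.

L_x = 0, L_y = 4484 N, R_y = 8652 N

Resultant of the distributed load: 1853 × 5.2 = 9635.6 N at 2.8 m from L.
ΣM about L: R_y·4.8 − (1853·5.2)·2.8 − 7650 − 3500·1.2 − 2700 = 0 → R_y = 41529.68/4.8 = 8652.02 ≈ 8652 N.
ΣF_y = 0: L_y + 8652.02 − 1853·5.2 − 3500 = 0 → L_y = 4484 N.
ΣF_x = 0: no horizontal applied forces, so L_x = 0.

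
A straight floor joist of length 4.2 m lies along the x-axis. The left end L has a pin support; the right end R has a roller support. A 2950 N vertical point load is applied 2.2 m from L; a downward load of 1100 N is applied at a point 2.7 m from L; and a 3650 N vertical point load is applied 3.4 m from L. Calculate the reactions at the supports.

ΣM about L: R_y·4.2 − 2950·2.2 − 1100·2.7 − 3650·3.4 = 0 → R_y = 21870/4.2 = 5207.14 ≈ 5207 N.
ΣF_y = 0: L_y + 5207.14 − 2950 − 1100 − 3650 = 0 → L_y = 2493 N.
ΣF_x = 0: no horizontal applied forces, so L_x = 0.

L_x = 0, L_y = 2493 N, R_y = 5207 N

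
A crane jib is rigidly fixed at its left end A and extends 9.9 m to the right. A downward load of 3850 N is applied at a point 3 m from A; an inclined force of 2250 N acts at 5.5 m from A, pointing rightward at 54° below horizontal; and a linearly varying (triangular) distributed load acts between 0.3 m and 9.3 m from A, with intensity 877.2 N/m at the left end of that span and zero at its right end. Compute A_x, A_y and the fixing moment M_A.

A_x = -1323 N, A_y = 9618 N, M_A = 34590 N·m

Resultant of the triangular load: ½ × 877.2 × 9 = 3947.4 N, acting at 3.3 m from A (one-third of the span from the peak).
ΣF_x = 0: A_x + 2250·cos54° = 0 → A_x = -1323 N.
ΣF_y = 0: A_y − 3850 − 2250·sin54° − ½·877.2·9 = 0 → A_y = 9618 N.
ΣM about A: M_A − 3850·3 − 2250·sin54°·5.5 − (½·877.2·9)·3.3 = 0 → M_A = 34590 N·m.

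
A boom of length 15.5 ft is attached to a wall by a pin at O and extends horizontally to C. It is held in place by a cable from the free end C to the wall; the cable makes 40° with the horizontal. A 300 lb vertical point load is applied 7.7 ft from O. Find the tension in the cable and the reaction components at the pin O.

T = 231.9 lb, O_x = 177.6 lb, O_y = 151.0 lb

ΣM about O: T·sin40°·15.5 − 300·7.7 = 0 → T = 2310/(15.5·0.642788) = 231.853 ≈ 231.9 lb.
ΣF_x = 0: O_x − T·cos40° = 0 → O_x = 231.853 × 0.766044 = 177.6 lb.
ΣF_y = 0: O_y + T·sin40° − 300 = 0 → O_y = 300 − 231.853 × 0.642788 = 151.0 lb.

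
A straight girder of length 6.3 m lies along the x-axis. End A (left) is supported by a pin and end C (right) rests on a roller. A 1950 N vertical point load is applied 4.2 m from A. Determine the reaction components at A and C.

A_x = 0, A_y = 650.0 N, C_y = 1300 N

ΣM about A: C_y·6.3 − 1950·4.2 = 0 → C_y = 8190/6.3 = 1300 N.
ΣF_y = 0: A_y + 1300 − 1950 = 0 → A_y = 650.0 N.
ΣF_x = 0: no horizontal applied forces, so A_x = 0.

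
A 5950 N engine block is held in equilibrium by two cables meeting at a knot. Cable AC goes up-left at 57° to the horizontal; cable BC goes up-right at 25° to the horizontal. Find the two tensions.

ΣF_x = 0: −T_AC·cos57° + T_BC·cos25° = 0 → T_BC = 0.600943·T_AC.
ΣF_y = 0: T_AC·sin57° + T_BC·sin25° = 5950.
Substitute: T_AC·(0.838671 + 0.600943·0.422618) = 5950 → T_AC = 5445.52 ≈ 5446 N.
Then T_BC = 0.600943 × 5445.52 = 3272 N.

T_AC = 5446 N, T_BC = 3272 N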